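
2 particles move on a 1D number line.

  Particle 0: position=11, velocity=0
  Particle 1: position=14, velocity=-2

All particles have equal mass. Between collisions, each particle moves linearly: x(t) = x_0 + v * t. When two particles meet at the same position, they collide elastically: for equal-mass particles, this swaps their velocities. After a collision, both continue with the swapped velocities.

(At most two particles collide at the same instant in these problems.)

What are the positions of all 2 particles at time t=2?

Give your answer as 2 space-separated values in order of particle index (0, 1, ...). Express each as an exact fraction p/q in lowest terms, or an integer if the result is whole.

Answer: 10 11

Derivation:
Collision at t=3/2: particles 0 and 1 swap velocities; positions: p0=11 p1=11; velocities now: v0=-2 v1=0
Advance to t=2 (no further collisions before then); velocities: v0=-2 v1=0; positions = 10 11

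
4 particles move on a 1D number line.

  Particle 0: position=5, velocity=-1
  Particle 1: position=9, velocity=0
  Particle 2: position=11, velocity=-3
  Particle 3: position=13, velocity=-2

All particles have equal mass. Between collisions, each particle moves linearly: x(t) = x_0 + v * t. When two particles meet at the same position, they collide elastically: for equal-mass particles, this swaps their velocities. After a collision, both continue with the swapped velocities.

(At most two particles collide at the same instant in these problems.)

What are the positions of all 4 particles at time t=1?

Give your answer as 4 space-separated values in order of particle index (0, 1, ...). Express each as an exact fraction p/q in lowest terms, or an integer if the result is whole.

Answer: 4 8 9 11

Derivation:
Collision at t=2/3: particles 1 and 2 swap velocities; positions: p0=13/3 p1=9 p2=9 p3=35/3; velocities now: v0=-1 v1=-3 v2=0 v3=-2
Advance to t=1 (no further collisions before then); velocities: v0=-1 v1=-3 v2=0 v3=-2; positions = 4 8 9 11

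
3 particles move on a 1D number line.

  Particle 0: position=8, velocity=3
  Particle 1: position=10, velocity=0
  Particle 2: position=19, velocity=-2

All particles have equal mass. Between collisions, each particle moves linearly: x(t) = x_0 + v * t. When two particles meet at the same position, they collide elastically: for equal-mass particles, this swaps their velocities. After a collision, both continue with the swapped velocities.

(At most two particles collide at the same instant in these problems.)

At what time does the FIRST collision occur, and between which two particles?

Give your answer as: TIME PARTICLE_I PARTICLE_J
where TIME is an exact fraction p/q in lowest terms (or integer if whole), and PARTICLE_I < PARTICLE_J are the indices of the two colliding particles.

Answer: 2/3 0 1

Derivation:
Pair (0,1): pos 8,10 vel 3,0 -> gap=2, closing at 3/unit, collide at t=2/3
Pair (1,2): pos 10,19 vel 0,-2 -> gap=9, closing at 2/unit, collide at t=9/2
Earliest collision: t=2/3 between 0 and 1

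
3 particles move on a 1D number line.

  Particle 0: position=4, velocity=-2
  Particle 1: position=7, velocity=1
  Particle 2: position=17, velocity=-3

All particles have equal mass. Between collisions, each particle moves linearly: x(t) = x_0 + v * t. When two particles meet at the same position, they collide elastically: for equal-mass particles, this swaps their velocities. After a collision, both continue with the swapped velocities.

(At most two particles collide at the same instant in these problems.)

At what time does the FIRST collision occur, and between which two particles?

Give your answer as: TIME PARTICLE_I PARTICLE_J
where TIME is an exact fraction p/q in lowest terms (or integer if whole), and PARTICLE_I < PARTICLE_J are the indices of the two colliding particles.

Pair (0,1): pos 4,7 vel -2,1 -> not approaching (rel speed -3 <= 0)
Pair (1,2): pos 7,17 vel 1,-3 -> gap=10, closing at 4/unit, collide at t=5/2
Earliest collision: t=5/2 between 1 and 2

Answer: 5/2 1 2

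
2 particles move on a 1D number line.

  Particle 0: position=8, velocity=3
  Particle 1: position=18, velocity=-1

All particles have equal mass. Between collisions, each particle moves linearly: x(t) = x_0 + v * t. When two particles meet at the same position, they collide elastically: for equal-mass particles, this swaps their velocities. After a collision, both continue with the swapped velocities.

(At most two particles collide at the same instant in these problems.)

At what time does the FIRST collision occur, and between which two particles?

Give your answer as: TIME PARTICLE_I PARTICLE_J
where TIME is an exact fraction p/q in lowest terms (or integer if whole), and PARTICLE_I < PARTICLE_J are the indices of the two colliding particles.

Pair (0,1): pos 8,18 vel 3,-1 -> gap=10, closing at 4/unit, collide at t=5/2
Earliest collision: t=5/2 between 0 and 1

Answer: 5/2 0 1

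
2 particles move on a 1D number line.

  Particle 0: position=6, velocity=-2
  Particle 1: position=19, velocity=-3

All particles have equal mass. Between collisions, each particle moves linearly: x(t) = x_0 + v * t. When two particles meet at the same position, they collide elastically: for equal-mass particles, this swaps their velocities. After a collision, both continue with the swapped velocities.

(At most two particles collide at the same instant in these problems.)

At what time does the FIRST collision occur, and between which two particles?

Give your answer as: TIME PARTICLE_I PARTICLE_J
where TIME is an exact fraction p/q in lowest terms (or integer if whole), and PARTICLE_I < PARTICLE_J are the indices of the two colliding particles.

Answer: 13 0 1

Derivation:
Pair (0,1): pos 6,19 vel -2,-3 -> gap=13, closing at 1/unit, collide at t=13
Earliest collision: t=13 between 0 and 1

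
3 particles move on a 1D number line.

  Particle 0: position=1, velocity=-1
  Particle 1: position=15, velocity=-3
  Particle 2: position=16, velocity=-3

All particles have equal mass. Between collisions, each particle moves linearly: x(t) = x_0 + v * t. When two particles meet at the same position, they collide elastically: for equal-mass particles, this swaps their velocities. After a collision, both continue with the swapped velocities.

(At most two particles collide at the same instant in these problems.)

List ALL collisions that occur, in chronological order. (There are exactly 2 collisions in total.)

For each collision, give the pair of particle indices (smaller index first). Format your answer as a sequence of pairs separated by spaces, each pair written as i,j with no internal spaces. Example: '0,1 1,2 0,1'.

Collision at t=7: particles 0 and 1 swap velocities; positions: p0=-6 p1=-6 p2=-5; velocities now: v0=-3 v1=-1 v2=-3
Collision at t=15/2: particles 1 and 2 swap velocities; positions: p0=-15/2 p1=-13/2 p2=-13/2; velocities now: v0=-3 v1=-3 v2=-1

Answer: 0,1 1,2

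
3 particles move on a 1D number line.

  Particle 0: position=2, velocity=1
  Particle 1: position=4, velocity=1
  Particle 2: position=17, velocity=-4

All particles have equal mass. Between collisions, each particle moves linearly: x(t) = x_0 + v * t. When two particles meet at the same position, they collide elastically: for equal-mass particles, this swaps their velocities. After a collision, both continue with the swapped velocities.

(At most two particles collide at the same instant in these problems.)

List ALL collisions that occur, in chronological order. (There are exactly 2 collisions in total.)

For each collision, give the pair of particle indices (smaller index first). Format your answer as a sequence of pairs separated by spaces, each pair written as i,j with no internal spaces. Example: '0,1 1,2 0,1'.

Answer: 1,2 0,1

Derivation:
Collision at t=13/5: particles 1 and 2 swap velocities; positions: p0=23/5 p1=33/5 p2=33/5; velocities now: v0=1 v1=-4 v2=1
Collision at t=3: particles 0 and 1 swap velocities; positions: p0=5 p1=5 p2=7; velocities now: v0=-4 v1=1 v2=1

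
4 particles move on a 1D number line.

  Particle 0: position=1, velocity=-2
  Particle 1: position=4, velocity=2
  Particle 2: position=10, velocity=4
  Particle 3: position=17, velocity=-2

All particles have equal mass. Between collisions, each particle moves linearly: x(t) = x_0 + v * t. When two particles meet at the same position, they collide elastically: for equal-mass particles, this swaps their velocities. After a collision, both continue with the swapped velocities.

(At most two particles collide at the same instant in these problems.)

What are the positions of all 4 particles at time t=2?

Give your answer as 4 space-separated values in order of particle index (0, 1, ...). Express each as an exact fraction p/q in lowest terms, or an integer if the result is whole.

Answer: -3 8 13 18

Derivation:
Collision at t=7/6: particles 2 and 3 swap velocities; positions: p0=-4/3 p1=19/3 p2=44/3 p3=44/3; velocities now: v0=-2 v1=2 v2=-2 v3=4
Advance to t=2 (no further collisions before then); velocities: v0=-2 v1=2 v2=-2 v3=4; positions = -3 8 13 18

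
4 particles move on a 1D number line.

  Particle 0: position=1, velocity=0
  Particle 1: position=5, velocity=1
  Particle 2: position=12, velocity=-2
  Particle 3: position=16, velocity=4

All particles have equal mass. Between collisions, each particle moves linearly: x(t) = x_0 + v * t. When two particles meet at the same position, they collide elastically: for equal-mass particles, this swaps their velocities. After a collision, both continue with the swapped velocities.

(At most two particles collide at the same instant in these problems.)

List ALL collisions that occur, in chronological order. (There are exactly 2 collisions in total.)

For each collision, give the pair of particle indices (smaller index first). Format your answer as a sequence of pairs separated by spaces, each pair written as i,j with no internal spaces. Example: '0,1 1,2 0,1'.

Answer: 1,2 0,1

Derivation:
Collision at t=7/3: particles 1 and 2 swap velocities; positions: p0=1 p1=22/3 p2=22/3 p3=76/3; velocities now: v0=0 v1=-2 v2=1 v3=4
Collision at t=11/2: particles 0 and 1 swap velocities; positions: p0=1 p1=1 p2=21/2 p3=38; velocities now: v0=-2 v1=0 v2=1 v3=4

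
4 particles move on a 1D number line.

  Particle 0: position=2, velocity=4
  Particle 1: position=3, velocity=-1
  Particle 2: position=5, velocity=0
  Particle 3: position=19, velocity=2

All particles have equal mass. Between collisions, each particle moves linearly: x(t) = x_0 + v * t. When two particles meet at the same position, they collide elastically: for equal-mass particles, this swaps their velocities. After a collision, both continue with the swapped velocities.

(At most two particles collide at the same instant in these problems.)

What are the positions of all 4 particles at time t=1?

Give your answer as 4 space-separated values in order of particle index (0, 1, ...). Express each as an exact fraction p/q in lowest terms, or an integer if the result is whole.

Answer: 2 5 6 21

Derivation:
Collision at t=1/5: particles 0 and 1 swap velocities; positions: p0=14/5 p1=14/5 p2=5 p3=97/5; velocities now: v0=-1 v1=4 v2=0 v3=2
Collision at t=3/4: particles 1 and 2 swap velocities; positions: p0=9/4 p1=5 p2=5 p3=41/2; velocities now: v0=-1 v1=0 v2=4 v3=2
Advance to t=1 (no further collisions before then); velocities: v0=-1 v1=0 v2=4 v3=2; positions = 2 5 6 21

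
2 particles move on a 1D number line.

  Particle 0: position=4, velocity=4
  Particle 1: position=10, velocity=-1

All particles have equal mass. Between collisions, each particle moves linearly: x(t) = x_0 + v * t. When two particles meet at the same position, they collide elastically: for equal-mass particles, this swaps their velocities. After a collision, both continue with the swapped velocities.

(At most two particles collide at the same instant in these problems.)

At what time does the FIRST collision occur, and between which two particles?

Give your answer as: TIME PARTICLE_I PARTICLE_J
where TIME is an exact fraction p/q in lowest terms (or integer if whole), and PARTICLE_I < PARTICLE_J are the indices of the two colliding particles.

Pair (0,1): pos 4,10 vel 4,-1 -> gap=6, closing at 5/unit, collide at t=6/5
Earliest collision: t=6/5 between 0 and 1

Answer: 6/5 0 1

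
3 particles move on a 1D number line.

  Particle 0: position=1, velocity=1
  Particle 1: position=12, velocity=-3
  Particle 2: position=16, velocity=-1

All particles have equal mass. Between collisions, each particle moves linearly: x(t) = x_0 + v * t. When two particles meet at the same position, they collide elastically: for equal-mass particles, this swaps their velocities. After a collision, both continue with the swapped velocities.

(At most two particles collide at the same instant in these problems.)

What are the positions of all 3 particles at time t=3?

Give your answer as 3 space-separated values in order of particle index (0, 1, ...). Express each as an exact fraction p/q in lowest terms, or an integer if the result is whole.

Collision at t=11/4: particles 0 and 1 swap velocities; positions: p0=15/4 p1=15/4 p2=53/4; velocities now: v0=-3 v1=1 v2=-1
Advance to t=3 (no further collisions before then); velocities: v0=-3 v1=1 v2=-1; positions = 3 4 13

Answer: 3 4 13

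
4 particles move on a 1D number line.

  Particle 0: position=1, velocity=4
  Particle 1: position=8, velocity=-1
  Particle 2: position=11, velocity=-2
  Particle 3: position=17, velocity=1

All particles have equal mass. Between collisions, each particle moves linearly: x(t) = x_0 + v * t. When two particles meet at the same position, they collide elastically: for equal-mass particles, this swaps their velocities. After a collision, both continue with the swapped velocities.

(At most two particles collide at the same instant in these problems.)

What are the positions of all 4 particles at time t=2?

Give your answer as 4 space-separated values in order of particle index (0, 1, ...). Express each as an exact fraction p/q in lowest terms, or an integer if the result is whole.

Answer: 6 7 9 19

Derivation:
Collision at t=7/5: particles 0 and 1 swap velocities; positions: p0=33/5 p1=33/5 p2=41/5 p3=92/5; velocities now: v0=-1 v1=4 v2=-2 v3=1
Collision at t=5/3: particles 1 and 2 swap velocities; positions: p0=19/3 p1=23/3 p2=23/3 p3=56/3; velocities now: v0=-1 v1=-2 v2=4 v3=1
Advance to t=2 (no further collisions before then); velocities: v0=-1 v1=-2 v2=4 v3=1; positions = 6 7 9 19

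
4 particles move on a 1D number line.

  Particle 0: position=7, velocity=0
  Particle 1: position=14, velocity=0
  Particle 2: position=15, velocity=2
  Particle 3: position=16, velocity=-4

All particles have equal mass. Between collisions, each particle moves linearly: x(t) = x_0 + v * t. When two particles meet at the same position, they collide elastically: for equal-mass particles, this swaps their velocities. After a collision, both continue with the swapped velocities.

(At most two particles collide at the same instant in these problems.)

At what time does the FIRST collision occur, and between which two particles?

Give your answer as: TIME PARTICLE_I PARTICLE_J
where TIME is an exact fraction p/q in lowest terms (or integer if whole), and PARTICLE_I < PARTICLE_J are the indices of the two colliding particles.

Answer: 1/6 2 3

Derivation:
Pair (0,1): pos 7,14 vel 0,0 -> not approaching (rel speed 0 <= 0)
Pair (1,2): pos 14,15 vel 0,2 -> not approaching (rel speed -2 <= 0)
Pair (2,3): pos 15,16 vel 2,-4 -> gap=1, closing at 6/unit, collide at t=1/6
Earliest collision: t=1/6 between 2 and 3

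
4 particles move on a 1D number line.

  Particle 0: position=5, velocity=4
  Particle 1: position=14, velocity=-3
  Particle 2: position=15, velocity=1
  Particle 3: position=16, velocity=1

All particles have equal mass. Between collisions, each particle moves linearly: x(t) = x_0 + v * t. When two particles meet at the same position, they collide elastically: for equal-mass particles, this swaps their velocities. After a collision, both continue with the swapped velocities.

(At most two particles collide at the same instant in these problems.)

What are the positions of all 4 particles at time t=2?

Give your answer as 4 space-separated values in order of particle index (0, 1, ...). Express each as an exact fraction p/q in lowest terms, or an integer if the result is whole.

Answer: 8 13 17 18

Derivation:
Collision at t=9/7: particles 0 and 1 swap velocities; positions: p0=71/7 p1=71/7 p2=114/7 p3=121/7; velocities now: v0=-3 v1=4 v2=1 v3=1
Advance to t=2 (no further collisions before then); velocities: v0=-3 v1=4 v2=1 v3=1; positions = 8 13 17 18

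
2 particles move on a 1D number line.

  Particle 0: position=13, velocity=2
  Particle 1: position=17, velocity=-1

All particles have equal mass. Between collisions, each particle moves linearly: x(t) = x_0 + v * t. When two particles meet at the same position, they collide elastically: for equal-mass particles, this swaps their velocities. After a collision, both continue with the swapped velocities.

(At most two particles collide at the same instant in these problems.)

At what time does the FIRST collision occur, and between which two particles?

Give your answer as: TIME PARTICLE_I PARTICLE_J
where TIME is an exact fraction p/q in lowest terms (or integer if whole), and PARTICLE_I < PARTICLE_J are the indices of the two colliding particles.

Pair (0,1): pos 13,17 vel 2,-1 -> gap=4, closing at 3/unit, collide at t=4/3
Earliest collision: t=4/3 between 0 and 1

Answer: 4/3 0 1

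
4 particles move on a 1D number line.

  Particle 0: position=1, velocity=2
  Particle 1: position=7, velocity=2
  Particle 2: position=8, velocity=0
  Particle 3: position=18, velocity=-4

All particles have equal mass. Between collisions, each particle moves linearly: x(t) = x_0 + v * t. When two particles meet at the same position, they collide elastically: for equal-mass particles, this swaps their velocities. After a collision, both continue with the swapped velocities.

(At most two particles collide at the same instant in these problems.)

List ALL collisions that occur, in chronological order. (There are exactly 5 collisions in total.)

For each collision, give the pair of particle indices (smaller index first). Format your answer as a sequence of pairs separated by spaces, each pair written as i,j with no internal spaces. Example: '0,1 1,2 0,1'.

Collision at t=1/2: particles 1 and 2 swap velocities; positions: p0=2 p1=8 p2=8 p3=16; velocities now: v0=2 v1=0 v2=2 v3=-4
Collision at t=11/6: particles 2 and 3 swap velocities; positions: p0=14/3 p1=8 p2=32/3 p3=32/3; velocities now: v0=2 v1=0 v2=-4 v3=2
Collision at t=5/2: particles 1 and 2 swap velocities; positions: p0=6 p1=8 p2=8 p3=12; velocities now: v0=2 v1=-4 v2=0 v3=2
Collision at t=17/6: particles 0 and 1 swap velocities; positions: p0=20/3 p1=20/3 p2=8 p3=38/3; velocities now: v0=-4 v1=2 v2=0 v3=2
Collision at t=7/2: particles 1 and 2 swap velocities; positions: p0=4 p1=8 p2=8 p3=14; velocities now: v0=-4 v1=0 v2=2 v3=2

Answer: 1,2 2,3 1,2 0,1 1,2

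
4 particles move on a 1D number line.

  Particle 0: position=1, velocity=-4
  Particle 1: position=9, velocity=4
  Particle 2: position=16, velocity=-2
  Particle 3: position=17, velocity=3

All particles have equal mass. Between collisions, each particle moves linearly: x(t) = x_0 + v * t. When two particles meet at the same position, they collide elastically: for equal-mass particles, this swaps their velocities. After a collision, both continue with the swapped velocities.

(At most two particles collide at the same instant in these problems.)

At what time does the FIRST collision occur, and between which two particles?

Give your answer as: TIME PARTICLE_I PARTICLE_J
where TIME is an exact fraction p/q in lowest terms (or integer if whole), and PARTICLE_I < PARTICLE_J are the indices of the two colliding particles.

Answer: 7/6 1 2

Derivation:
Pair (0,1): pos 1,9 vel -4,4 -> not approaching (rel speed -8 <= 0)
Pair (1,2): pos 9,16 vel 4,-2 -> gap=7, closing at 6/unit, collide at t=7/6
Pair (2,3): pos 16,17 vel -2,3 -> not approaching (rel speed -5 <= 0)
Earliest collision: t=7/6 between 1 and 2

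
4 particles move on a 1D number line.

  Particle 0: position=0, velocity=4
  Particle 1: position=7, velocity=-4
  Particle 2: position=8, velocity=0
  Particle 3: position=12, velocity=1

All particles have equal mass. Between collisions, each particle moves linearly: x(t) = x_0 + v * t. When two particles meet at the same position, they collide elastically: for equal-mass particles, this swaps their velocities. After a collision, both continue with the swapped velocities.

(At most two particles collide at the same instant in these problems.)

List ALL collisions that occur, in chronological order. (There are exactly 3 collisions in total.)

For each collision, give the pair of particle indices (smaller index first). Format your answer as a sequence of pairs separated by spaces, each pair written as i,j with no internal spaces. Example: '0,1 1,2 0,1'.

Answer: 0,1 1,2 2,3

Derivation:
Collision at t=7/8: particles 0 and 1 swap velocities; positions: p0=7/2 p1=7/2 p2=8 p3=103/8; velocities now: v0=-4 v1=4 v2=0 v3=1
Collision at t=2: particles 1 and 2 swap velocities; positions: p0=-1 p1=8 p2=8 p3=14; velocities now: v0=-4 v1=0 v2=4 v3=1
Collision at t=4: particles 2 and 3 swap velocities; positions: p0=-9 p1=8 p2=16 p3=16; velocities now: v0=-4 v1=0 v2=1 v3=4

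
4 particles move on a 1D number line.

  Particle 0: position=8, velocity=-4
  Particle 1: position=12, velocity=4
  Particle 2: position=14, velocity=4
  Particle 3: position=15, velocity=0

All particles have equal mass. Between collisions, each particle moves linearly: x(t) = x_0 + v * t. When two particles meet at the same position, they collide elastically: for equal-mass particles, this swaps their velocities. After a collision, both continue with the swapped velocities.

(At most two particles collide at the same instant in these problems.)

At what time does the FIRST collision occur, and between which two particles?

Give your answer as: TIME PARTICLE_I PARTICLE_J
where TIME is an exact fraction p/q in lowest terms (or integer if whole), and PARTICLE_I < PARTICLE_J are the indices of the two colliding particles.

Answer: 1/4 2 3

Derivation:
Pair (0,1): pos 8,12 vel -4,4 -> not approaching (rel speed -8 <= 0)
Pair (1,2): pos 12,14 vel 4,4 -> not approaching (rel speed 0 <= 0)
Pair (2,3): pos 14,15 vel 4,0 -> gap=1, closing at 4/unit, collide at t=1/4
Earliest collision: t=1/4 between 2 and 3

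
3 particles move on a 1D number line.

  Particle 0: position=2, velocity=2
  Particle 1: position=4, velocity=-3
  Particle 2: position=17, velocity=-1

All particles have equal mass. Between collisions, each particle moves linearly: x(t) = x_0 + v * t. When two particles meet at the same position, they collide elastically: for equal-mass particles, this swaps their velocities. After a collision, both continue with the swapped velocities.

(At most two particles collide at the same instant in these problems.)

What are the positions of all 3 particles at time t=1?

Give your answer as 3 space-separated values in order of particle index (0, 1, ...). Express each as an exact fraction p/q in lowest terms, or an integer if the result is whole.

Collision at t=2/5: particles 0 and 1 swap velocities; positions: p0=14/5 p1=14/5 p2=83/5; velocities now: v0=-3 v1=2 v2=-1
Advance to t=1 (no further collisions before then); velocities: v0=-3 v1=2 v2=-1; positions = 1 4 16

Answer: 1 4 16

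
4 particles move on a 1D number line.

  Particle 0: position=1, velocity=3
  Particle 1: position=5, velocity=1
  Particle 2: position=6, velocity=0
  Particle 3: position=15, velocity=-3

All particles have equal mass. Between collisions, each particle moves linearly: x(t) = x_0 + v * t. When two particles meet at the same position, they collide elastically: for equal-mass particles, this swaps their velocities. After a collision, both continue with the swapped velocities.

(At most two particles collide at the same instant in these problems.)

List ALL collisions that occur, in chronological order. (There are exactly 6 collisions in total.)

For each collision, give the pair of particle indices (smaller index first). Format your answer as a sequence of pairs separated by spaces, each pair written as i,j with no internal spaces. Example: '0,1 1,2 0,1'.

Collision at t=1: particles 1 and 2 swap velocities; positions: p0=4 p1=6 p2=6 p3=12; velocities now: v0=3 v1=0 v2=1 v3=-3
Collision at t=5/3: particles 0 and 1 swap velocities; positions: p0=6 p1=6 p2=20/3 p3=10; velocities now: v0=0 v1=3 v2=1 v3=-3
Collision at t=2: particles 1 and 2 swap velocities; positions: p0=6 p1=7 p2=7 p3=9; velocities now: v0=0 v1=1 v2=3 v3=-3
Collision at t=7/3: particles 2 and 3 swap velocities; positions: p0=6 p1=22/3 p2=8 p3=8; velocities now: v0=0 v1=1 v2=-3 v3=3
Collision at t=5/2: particles 1 and 2 swap velocities; positions: p0=6 p1=15/2 p2=15/2 p3=17/2; velocities now: v0=0 v1=-3 v2=1 v3=3
Collision at t=3: particles 0 and 1 swap velocities; positions: p0=6 p1=6 p2=8 p3=10; velocities now: v0=-3 v1=0 v2=1 v3=3

Answer: 1,2 0,1 1,2 2,3 1,2 0,1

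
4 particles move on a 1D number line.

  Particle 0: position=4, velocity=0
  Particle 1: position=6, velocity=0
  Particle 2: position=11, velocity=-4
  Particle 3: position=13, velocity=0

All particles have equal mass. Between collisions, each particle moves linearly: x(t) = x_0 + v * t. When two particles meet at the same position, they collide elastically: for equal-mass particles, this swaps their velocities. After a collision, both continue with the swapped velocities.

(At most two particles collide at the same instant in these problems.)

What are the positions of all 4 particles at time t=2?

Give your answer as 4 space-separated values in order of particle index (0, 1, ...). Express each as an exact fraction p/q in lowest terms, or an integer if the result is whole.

Collision at t=5/4: particles 1 and 2 swap velocities; positions: p0=4 p1=6 p2=6 p3=13; velocities now: v0=0 v1=-4 v2=0 v3=0
Collision at t=7/4: particles 0 and 1 swap velocities; positions: p0=4 p1=4 p2=6 p3=13; velocities now: v0=-4 v1=0 v2=0 v3=0
Advance to t=2 (no further collisions before then); velocities: v0=-4 v1=0 v2=0 v3=0; positions = 3 4 6 13

Answer: 3 4 6 13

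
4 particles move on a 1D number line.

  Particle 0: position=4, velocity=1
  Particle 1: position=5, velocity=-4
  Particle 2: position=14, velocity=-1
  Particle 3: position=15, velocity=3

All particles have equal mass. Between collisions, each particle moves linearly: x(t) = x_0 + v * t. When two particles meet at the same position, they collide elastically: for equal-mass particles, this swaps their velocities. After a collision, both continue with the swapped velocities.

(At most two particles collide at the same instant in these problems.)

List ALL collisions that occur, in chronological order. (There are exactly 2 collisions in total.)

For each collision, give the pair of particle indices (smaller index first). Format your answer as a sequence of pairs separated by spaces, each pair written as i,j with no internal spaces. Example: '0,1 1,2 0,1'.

Collision at t=1/5: particles 0 and 1 swap velocities; positions: p0=21/5 p1=21/5 p2=69/5 p3=78/5; velocities now: v0=-4 v1=1 v2=-1 v3=3
Collision at t=5: particles 1 and 2 swap velocities; positions: p0=-15 p1=9 p2=9 p3=30; velocities now: v0=-4 v1=-1 v2=1 v3=3

Answer: 0,1 1,2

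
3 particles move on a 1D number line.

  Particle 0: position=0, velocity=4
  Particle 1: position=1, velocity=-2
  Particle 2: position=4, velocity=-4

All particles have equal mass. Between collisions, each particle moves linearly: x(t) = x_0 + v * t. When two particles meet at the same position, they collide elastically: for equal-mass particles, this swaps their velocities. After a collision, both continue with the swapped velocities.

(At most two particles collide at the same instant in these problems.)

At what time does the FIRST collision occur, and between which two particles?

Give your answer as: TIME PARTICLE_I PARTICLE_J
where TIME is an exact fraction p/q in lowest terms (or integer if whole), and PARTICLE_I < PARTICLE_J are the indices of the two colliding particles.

Answer: 1/6 0 1

Derivation:
Pair (0,1): pos 0,1 vel 4,-2 -> gap=1, closing at 6/unit, collide at t=1/6
Pair (1,2): pos 1,4 vel -2,-4 -> gap=3, closing at 2/unit, collide at t=3/2
Earliest collision: t=1/6 between 0 and 1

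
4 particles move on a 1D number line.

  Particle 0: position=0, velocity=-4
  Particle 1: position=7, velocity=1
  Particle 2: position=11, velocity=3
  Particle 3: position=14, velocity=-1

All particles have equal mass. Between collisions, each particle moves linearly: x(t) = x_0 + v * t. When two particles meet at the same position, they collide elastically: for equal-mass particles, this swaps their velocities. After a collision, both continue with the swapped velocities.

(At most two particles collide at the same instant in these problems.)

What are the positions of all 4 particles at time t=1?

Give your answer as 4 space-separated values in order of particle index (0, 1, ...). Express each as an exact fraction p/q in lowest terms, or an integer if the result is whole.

Answer: -4 8 13 14

Derivation:
Collision at t=3/4: particles 2 and 3 swap velocities; positions: p0=-3 p1=31/4 p2=53/4 p3=53/4; velocities now: v0=-4 v1=1 v2=-1 v3=3
Advance to t=1 (no further collisions before then); velocities: v0=-4 v1=1 v2=-1 v3=3; positions = -4 8 13 14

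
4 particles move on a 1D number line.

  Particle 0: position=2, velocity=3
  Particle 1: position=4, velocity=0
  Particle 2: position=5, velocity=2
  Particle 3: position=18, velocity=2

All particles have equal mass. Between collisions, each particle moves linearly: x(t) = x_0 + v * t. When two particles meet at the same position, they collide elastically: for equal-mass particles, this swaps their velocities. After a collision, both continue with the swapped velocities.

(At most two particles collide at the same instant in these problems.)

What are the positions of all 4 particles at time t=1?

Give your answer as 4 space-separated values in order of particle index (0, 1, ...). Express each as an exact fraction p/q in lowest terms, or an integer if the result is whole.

Collision at t=2/3: particles 0 and 1 swap velocities; positions: p0=4 p1=4 p2=19/3 p3=58/3; velocities now: v0=0 v1=3 v2=2 v3=2
Advance to t=1 (no further collisions before then); velocities: v0=0 v1=3 v2=2 v3=2; positions = 4 5 7 20

Answer: 4 5 7 20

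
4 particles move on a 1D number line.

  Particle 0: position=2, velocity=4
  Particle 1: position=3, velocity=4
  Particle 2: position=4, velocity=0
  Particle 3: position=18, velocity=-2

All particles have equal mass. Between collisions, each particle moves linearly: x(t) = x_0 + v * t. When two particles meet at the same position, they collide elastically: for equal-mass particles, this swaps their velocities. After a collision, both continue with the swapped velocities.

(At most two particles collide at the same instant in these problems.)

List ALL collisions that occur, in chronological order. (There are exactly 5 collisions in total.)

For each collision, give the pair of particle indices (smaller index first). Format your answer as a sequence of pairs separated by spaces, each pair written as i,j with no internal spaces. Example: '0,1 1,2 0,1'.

Answer: 1,2 0,1 2,3 1,2 0,1

Derivation:
Collision at t=1/4: particles 1 and 2 swap velocities; positions: p0=3 p1=4 p2=4 p3=35/2; velocities now: v0=4 v1=0 v2=4 v3=-2
Collision at t=1/2: particles 0 and 1 swap velocities; positions: p0=4 p1=4 p2=5 p3=17; velocities now: v0=0 v1=4 v2=4 v3=-2
Collision at t=5/2: particles 2 and 3 swap velocities; positions: p0=4 p1=12 p2=13 p3=13; velocities now: v0=0 v1=4 v2=-2 v3=4
Collision at t=8/3: particles 1 and 2 swap velocities; positions: p0=4 p1=38/3 p2=38/3 p3=41/3; velocities now: v0=0 v1=-2 v2=4 v3=4
Collision at t=7: particles 0 and 1 swap velocities; positions: p0=4 p1=4 p2=30 p3=31; velocities now: v0=-2 v1=0 v2=4 v3=4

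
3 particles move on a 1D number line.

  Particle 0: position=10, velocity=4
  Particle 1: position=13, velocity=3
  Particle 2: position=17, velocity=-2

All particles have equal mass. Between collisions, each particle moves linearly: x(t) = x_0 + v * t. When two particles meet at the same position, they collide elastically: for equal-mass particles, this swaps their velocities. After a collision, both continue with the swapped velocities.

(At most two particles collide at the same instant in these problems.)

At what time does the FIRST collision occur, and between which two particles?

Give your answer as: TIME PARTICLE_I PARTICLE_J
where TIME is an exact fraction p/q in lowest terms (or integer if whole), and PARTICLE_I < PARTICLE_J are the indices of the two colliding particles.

Answer: 4/5 1 2

Derivation:
Pair (0,1): pos 10,13 vel 4,3 -> gap=3, closing at 1/unit, collide at t=3
Pair (1,2): pos 13,17 vel 3,-2 -> gap=4, closing at 5/unit, collide at t=4/5
Earliest collision: t=4/5 between 1 and 2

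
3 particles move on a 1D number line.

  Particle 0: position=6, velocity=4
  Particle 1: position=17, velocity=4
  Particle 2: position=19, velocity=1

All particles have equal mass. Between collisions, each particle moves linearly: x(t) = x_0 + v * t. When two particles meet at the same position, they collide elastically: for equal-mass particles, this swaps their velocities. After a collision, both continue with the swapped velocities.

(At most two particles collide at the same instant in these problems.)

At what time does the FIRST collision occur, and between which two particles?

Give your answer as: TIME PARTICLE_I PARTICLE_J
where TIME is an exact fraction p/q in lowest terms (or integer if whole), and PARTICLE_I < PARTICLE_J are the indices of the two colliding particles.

Pair (0,1): pos 6,17 vel 4,4 -> not approaching (rel speed 0 <= 0)
Pair (1,2): pos 17,19 vel 4,1 -> gap=2, closing at 3/unit, collide at t=2/3
Earliest collision: t=2/3 between 1 and 2

Answer: 2/3 1 2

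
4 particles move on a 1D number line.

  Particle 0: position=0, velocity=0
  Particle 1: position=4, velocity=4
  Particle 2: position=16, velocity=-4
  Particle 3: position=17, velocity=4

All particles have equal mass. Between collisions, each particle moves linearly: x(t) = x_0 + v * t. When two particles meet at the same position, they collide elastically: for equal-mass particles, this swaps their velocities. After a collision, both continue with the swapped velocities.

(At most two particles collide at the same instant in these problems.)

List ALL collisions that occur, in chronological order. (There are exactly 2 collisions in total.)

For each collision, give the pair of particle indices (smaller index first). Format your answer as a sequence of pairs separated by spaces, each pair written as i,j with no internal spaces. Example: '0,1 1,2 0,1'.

Collision at t=3/2: particles 1 and 2 swap velocities; positions: p0=0 p1=10 p2=10 p3=23; velocities now: v0=0 v1=-4 v2=4 v3=4
Collision at t=4: particles 0 and 1 swap velocities; positions: p0=0 p1=0 p2=20 p3=33; velocities now: v0=-4 v1=0 v2=4 v3=4

Answer: 1,2 0,1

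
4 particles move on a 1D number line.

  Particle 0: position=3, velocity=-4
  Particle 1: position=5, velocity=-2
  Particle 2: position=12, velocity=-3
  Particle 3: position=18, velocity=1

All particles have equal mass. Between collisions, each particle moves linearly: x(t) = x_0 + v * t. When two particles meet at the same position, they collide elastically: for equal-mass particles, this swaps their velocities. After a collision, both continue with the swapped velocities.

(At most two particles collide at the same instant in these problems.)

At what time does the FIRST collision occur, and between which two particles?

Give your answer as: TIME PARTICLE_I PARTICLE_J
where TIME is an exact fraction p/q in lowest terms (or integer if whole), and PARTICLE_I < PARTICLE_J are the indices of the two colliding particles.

Pair (0,1): pos 3,5 vel -4,-2 -> not approaching (rel speed -2 <= 0)
Pair (1,2): pos 5,12 vel -2,-3 -> gap=7, closing at 1/unit, collide at t=7
Pair (2,3): pos 12,18 vel -3,1 -> not approaching (rel speed -4 <= 0)
Earliest collision: t=7 between 1 and 2

Answer: 7 1 2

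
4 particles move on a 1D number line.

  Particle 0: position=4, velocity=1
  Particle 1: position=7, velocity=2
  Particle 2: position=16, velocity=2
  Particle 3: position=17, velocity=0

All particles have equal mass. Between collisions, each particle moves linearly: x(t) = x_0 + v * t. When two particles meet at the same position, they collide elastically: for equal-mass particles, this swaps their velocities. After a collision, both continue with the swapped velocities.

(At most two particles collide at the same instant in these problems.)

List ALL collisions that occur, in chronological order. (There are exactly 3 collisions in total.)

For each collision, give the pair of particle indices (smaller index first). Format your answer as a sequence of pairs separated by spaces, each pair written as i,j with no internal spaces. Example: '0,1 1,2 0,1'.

Answer: 2,3 1,2 0,1

Derivation:
Collision at t=1/2: particles 2 and 3 swap velocities; positions: p0=9/2 p1=8 p2=17 p3=17; velocities now: v0=1 v1=2 v2=0 v3=2
Collision at t=5: particles 1 and 2 swap velocities; positions: p0=9 p1=17 p2=17 p3=26; velocities now: v0=1 v1=0 v2=2 v3=2
Collision at t=13: particles 0 and 1 swap velocities; positions: p0=17 p1=17 p2=33 p3=42; velocities now: v0=0 v1=1 v2=2 v3=2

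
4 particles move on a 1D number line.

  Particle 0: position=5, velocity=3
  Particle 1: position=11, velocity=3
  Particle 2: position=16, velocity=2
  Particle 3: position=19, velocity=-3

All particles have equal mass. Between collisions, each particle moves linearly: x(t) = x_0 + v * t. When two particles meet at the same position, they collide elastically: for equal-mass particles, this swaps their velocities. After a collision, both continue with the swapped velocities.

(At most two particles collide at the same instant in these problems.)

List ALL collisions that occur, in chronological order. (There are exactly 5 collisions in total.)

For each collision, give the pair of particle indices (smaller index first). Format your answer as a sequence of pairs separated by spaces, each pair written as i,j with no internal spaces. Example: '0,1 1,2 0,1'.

Collision at t=3/5: particles 2 and 3 swap velocities; positions: p0=34/5 p1=64/5 p2=86/5 p3=86/5; velocities now: v0=3 v1=3 v2=-3 v3=2
Collision at t=4/3: particles 1 and 2 swap velocities; positions: p0=9 p1=15 p2=15 p3=56/3; velocities now: v0=3 v1=-3 v2=3 v3=2
Collision at t=7/3: particles 0 and 1 swap velocities; positions: p0=12 p1=12 p2=18 p3=62/3; velocities now: v0=-3 v1=3 v2=3 v3=2
Collision at t=5: particles 2 and 3 swap velocities; positions: p0=4 p1=20 p2=26 p3=26; velocities now: v0=-3 v1=3 v2=2 v3=3
Collision at t=11: particles 1 and 2 swap velocities; positions: p0=-14 p1=38 p2=38 p3=44; velocities now: v0=-3 v1=2 v2=3 v3=3

Answer: 2,3 1,2 0,1 2,3 1,2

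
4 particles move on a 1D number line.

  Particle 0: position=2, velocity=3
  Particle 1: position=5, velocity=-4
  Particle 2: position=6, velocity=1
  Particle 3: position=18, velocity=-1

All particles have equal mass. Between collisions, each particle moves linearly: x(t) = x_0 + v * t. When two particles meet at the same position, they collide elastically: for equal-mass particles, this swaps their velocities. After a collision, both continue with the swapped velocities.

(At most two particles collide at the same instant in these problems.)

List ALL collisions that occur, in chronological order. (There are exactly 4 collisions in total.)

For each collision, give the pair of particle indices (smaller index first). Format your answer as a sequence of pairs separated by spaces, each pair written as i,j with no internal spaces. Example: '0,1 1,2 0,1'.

Answer: 0,1 1,2 2,3 1,2

Derivation:
Collision at t=3/7: particles 0 and 1 swap velocities; positions: p0=23/7 p1=23/7 p2=45/7 p3=123/7; velocities now: v0=-4 v1=3 v2=1 v3=-1
Collision at t=2: particles 1 and 2 swap velocities; positions: p0=-3 p1=8 p2=8 p3=16; velocities now: v0=-4 v1=1 v2=3 v3=-1
Collision at t=4: particles 2 and 3 swap velocities; positions: p0=-11 p1=10 p2=14 p3=14; velocities now: v0=-4 v1=1 v2=-1 v3=3
Collision at t=6: particles 1 and 2 swap velocities; positions: p0=-19 p1=12 p2=12 p3=20; velocities now: v0=-4 v1=-1 v2=1 v3=3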